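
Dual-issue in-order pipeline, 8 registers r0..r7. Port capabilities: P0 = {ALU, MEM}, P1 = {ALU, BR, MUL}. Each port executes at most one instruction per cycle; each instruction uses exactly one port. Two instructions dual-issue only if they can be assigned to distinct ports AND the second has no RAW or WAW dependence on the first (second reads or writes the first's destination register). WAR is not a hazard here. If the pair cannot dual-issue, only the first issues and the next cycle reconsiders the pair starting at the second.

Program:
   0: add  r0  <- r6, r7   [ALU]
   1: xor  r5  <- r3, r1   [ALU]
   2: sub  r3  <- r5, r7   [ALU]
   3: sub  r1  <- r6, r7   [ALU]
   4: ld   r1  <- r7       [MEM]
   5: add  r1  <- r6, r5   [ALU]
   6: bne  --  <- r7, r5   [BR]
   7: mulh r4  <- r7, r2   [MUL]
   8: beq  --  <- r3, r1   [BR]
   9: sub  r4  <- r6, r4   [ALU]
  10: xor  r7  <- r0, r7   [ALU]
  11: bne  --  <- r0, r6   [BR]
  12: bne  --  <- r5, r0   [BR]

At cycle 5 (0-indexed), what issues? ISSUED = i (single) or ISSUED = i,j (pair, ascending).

ISSUED = 8,9

#0 head=0: add/xor i0/i1 dual
#1 head=2: sub/sub i2/i3 dual
#2 head=4: ld i4 WAW r1
#3 head=5: add/bne i5/i6 dual
#4 head=7: mulh i7 no-port MUL/BR
#5 head=8: beq/sub i8/i9 dual
#6 head=10: xor/bne i10/i11 dual
#7 head=12: bne i12 tail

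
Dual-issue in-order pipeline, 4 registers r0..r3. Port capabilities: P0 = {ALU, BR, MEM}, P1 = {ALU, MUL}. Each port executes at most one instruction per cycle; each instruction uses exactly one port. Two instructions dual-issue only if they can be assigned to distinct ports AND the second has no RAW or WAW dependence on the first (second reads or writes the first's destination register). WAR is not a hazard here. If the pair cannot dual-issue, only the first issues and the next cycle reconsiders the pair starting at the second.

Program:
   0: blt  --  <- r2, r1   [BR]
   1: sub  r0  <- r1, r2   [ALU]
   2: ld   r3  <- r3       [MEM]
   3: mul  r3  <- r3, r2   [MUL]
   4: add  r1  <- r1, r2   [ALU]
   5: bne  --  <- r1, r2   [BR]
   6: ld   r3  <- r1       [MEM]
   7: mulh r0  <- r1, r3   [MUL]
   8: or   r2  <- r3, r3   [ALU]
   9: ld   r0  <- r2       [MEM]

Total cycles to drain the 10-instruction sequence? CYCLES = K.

CYCLES = 7

t=0 i0/i1:blt.BR/sub.ALU ; dual
t=1 i2:ld.MEM ; RAW+WAW r3
t=2 i3/i4:mul.MUL/add.ALU ; dual
t=3 i5:bne.BR ; no-port BR/MEM
t=4 i6:ld.MEM ; RAW r3
t=5 i7/i8:mulh.MUL/or.ALU ; dual
t=6 i9:ld.MEM ; tail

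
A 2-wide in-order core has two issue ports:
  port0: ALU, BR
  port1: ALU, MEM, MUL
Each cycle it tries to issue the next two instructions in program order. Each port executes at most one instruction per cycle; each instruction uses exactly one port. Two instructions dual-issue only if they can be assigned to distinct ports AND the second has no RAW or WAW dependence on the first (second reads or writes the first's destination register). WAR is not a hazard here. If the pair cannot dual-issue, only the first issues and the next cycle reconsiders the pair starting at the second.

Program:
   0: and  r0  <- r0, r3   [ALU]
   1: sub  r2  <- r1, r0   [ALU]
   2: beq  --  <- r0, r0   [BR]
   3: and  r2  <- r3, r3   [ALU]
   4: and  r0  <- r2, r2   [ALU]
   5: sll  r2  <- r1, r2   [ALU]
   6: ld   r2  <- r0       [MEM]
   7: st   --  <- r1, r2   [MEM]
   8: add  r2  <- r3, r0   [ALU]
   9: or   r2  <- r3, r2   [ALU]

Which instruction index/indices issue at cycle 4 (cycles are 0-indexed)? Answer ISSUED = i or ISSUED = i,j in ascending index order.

  cy0 -> i0 (and.ALU) RAW r0
  cy1 -> i1,i2 (sub.ALU/beq.BR) dual
  cy2 -> i3 (and.ALU) RAW r2
  cy3 -> i4,i5 (and.ALU/sll.ALU) dual
  cy4 -> i6 (ld.MEM) no-port MEM/MEM
  cy5 -> i7,i8 (st.MEM/add.ALU) dual
  cy6 -> i9 (or.ALU) tail

ISSUED = 6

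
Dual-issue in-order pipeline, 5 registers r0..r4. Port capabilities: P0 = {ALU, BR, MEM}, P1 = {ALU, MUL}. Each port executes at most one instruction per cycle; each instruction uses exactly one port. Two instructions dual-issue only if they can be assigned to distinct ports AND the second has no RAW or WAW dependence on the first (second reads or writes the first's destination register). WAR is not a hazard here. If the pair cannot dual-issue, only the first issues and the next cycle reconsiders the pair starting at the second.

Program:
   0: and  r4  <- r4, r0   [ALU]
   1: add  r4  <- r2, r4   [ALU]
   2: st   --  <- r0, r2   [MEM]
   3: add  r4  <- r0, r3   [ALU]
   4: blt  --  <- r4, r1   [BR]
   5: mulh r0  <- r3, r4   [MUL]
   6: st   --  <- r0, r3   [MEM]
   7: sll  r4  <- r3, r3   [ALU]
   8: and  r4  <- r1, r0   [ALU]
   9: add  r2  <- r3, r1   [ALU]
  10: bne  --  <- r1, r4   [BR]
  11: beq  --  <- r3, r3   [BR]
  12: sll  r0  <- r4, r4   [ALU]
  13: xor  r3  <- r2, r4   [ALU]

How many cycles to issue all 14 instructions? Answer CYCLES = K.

t=0 i0:and ; RAW+WAW r4
t=1 i1,i2:add/st ; pair
t=2 i3:add ; RAW r4
t=3 i4,i5:blt/mulh ; pair
t=4 i6,i7:st/sll ; pair
t=5 i8,i9:and/add ; pair
t=6 i10:bne ; no-port BR/BR
t=7 i11,i12:beq/sll ; pair
t=8 i13:xor ; tail

CYCLES = 9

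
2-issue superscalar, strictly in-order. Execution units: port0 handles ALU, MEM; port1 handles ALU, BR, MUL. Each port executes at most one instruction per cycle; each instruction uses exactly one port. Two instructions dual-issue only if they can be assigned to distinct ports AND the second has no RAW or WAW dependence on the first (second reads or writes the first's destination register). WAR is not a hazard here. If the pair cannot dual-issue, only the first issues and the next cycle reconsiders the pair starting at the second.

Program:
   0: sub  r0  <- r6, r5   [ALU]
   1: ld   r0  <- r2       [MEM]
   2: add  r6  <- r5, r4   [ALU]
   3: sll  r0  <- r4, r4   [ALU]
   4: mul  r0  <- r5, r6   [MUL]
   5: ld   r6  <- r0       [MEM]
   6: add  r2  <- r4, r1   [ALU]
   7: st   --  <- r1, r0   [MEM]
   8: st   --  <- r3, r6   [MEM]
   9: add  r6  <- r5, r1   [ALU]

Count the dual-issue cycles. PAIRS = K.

t=0 i0:sub.ALU ; WAW r0
t=1 i1+i2:ld.MEM/add.ALU ; pair
t=2 i3:sll.ALU ; WAW r0
t=3 i4:mul.MUL ; RAW r0
t=4 i5+i6:ld.MEM/add.ALU ; pair
t=5 i7:st.MEM ; no-port MEM/MEM
t=6 i8+i9:st.MEM/add.ALU ; pair

PAIRS = 3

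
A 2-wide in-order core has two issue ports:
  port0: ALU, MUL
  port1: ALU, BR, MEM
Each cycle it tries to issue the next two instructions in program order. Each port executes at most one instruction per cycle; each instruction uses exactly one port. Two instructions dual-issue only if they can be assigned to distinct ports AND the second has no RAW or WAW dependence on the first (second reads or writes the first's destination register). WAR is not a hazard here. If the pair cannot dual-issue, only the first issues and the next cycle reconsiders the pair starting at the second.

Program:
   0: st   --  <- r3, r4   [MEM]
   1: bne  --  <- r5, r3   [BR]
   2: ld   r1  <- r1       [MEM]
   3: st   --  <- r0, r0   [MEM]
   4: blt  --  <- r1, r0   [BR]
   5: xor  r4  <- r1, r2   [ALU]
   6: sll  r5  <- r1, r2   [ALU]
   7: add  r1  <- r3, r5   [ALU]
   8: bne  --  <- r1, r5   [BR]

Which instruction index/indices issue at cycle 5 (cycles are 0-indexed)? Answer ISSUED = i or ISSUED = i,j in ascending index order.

ISSUED = 6

#0 head=0: st i0 no-port MEM/BR
#1 head=1: bne i1 no-port BR/MEM
#2 head=2: ld i2 no-port MEM/MEM
#3 head=3: st i3 no-port MEM/BR
#4 head=4: blt+xor i4+i5 pair
#5 head=6: sll i6 RAW r5
#6 head=7: add i7 RAW r1
#7 head=8: bne i8 tail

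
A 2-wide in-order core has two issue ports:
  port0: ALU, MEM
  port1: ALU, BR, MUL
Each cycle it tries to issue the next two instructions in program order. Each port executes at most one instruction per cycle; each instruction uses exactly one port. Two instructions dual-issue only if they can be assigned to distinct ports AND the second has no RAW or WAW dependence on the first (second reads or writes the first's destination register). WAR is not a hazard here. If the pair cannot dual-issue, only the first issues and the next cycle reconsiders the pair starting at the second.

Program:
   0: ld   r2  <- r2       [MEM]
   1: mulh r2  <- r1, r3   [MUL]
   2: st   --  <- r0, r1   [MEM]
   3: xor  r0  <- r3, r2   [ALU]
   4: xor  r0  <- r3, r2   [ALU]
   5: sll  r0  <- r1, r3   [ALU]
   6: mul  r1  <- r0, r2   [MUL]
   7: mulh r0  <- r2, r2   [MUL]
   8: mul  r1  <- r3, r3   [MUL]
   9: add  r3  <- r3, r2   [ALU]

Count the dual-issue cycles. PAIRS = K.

0. ld.MEM @i0  | WAW r2
1. mulh.MUL/st.MEM @i1/i2  | pair
2. xor.ALU @i3  | WAW r0
3. xor.ALU @i4  | WAW r0
4. sll.ALU @i5  | RAW r0
5. mul.MUL @i6  | no-port MUL/MUL
6. mulh.MUL @i7  | no-port MUL/MUL
7. mul.MUL/add.ALU @i8/i9  | pair

PAIRS = 2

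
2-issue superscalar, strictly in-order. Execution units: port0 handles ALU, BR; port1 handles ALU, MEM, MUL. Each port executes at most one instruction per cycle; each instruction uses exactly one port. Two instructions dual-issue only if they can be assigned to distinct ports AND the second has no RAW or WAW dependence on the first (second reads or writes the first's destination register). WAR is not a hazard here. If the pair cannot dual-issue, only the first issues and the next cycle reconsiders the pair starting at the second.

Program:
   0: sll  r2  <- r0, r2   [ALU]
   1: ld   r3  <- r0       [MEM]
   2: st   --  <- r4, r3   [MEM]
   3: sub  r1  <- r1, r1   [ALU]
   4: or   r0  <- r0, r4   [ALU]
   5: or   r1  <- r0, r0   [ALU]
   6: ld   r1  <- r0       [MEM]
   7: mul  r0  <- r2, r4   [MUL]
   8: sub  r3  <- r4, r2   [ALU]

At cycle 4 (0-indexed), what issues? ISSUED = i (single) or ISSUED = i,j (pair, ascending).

#0 head=0: sll.ALU+ld.MEM i0,i1 dual
#1 head=2: st.MEM+sub.ALU i2,i3 dual
#2 head=4: or.ALU i4 RAW r0
#3 head=5: or.ALU i5 WAW r1
#4 head=6: ld.MEM i6 no-port MEM/MUL
#5 head=7: mul.MUL+sub.ALU i7,i8 dual

ISSUED = 6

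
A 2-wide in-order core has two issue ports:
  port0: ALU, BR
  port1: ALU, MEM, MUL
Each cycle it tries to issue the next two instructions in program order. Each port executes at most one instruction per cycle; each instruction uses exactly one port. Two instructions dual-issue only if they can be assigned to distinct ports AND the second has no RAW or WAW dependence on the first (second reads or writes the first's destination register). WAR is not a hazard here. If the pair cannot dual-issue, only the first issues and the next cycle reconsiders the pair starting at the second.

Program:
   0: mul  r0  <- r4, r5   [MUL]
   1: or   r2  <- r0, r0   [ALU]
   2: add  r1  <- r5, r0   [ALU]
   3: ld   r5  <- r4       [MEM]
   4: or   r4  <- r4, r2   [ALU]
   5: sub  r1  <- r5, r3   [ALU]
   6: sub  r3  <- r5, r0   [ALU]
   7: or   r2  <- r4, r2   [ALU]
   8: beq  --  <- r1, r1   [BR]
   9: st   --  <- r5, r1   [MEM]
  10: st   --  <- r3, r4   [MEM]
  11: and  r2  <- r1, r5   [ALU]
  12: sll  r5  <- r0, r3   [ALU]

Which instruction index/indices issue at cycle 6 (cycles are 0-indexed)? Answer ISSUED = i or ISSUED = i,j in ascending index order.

ISSUED = 10,11

0. mul.MUL @i0  | RAW r0
1. or.ALU/add.ALU @i1&i2  | dual
2. ld.MEM/or.ALU @i3&i4  | dual
3. sub.ALU/sub.ALU @i5&i6  | dual
4. or.ALU/beq.BR @i7&i8  | dual
5. st.MEM @i9  | no-port MEM/MEM
6. st.MEM/and.ALU @i10&i11  | dual
7. sll.ALU @i12  | tail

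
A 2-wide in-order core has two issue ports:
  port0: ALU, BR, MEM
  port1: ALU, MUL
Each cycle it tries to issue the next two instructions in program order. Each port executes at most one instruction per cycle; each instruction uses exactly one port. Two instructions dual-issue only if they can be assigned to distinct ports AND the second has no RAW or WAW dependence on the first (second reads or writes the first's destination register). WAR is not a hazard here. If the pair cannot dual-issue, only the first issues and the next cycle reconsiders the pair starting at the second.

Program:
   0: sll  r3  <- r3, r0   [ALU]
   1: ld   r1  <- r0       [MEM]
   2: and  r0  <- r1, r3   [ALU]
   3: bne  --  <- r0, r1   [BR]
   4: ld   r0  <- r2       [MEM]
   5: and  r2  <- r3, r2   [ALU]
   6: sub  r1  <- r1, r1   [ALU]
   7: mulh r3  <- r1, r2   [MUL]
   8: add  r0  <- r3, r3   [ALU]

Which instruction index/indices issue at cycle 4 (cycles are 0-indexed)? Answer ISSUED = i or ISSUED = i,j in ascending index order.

0. sll.ALU ld.MEM @i0&i1  | dual
1. and.ALU @i2  | RAW r0
2. bne.BR @i3  | no-port BR/MEM
3. ld.MEM and.ALU @i4&i5  | dual
4. sub.ALU @i6  | RAW r1
5. mulh.MUL @i7  | RAW r3
6. add.ALU @i8  | tail

ISSUED = 6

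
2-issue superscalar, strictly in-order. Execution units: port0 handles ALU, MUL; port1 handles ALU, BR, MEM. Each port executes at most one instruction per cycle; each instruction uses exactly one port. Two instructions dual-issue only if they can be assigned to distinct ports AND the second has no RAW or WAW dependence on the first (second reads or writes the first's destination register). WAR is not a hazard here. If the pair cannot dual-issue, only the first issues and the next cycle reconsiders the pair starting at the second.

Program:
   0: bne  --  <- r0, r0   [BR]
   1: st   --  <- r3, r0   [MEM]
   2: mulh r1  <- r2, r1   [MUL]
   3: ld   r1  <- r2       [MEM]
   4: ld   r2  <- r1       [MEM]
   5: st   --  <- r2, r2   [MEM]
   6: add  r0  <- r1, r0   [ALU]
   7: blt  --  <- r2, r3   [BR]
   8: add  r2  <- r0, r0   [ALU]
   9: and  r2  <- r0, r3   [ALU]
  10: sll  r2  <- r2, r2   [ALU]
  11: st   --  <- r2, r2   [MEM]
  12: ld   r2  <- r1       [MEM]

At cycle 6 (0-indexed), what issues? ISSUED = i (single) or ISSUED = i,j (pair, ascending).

ISSUED = 9

t=0 i0:bne ; no-port BR/MEM
t=1 i1,i2:st;mulh ; pair
t=2 i3:ld ; no-port MEM/MEM
t=3 i4:ld ; no-port MEM/MEM
t=4 i5,i6:st;add ; pair
t=5 i7,i8:blt;add ; pair
t=6 i9:and ; RAW+WAW r2
t=7 i10:sll ; RAW r2
t=8 i11:st ; no-port MEM/MEM
t=9 i12:ld ; tail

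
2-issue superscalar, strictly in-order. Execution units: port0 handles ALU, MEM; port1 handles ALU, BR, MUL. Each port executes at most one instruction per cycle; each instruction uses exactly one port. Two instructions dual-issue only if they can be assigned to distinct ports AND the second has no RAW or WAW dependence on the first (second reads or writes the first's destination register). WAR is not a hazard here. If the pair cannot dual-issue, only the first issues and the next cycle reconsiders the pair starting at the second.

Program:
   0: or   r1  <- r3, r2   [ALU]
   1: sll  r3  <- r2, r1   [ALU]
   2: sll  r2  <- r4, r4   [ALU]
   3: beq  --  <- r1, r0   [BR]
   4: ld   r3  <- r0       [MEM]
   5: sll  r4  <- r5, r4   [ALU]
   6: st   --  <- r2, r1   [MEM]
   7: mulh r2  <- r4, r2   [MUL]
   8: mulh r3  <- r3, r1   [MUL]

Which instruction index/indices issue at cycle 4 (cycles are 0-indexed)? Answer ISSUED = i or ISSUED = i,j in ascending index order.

0. or @i0  | RAW r1
1. sll/sll @i1+i2  | dual
2. beq/ld @i3+i4  | dual
3. sll/st @i5+i6  | dual
4. mulh @i7  | no-port MUL/MUL
5. mulh @i8  | tail

ISSUED = 7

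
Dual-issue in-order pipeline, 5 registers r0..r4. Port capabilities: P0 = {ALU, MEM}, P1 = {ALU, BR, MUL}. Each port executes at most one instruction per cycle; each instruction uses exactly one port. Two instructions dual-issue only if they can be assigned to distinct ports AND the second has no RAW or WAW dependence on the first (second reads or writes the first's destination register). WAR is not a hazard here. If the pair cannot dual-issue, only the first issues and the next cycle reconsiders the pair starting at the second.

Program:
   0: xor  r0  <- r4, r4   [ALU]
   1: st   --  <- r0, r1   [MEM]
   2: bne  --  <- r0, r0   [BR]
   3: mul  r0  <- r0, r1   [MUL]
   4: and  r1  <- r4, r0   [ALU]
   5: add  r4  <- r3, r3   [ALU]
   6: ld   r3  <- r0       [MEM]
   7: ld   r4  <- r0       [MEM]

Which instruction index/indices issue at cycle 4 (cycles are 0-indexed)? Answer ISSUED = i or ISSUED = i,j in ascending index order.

ISSUED = 6

t=0 i0:xor ; RAW r0
t=1 i1,i2:st+bne ; 2-wide
t=2 i3:mul ; RAW r0
t=3 i4,i5:and+add ; 2-wide
t=4 i6:ld ; no-port MEM/MEM
t=5 i7:ld ; tail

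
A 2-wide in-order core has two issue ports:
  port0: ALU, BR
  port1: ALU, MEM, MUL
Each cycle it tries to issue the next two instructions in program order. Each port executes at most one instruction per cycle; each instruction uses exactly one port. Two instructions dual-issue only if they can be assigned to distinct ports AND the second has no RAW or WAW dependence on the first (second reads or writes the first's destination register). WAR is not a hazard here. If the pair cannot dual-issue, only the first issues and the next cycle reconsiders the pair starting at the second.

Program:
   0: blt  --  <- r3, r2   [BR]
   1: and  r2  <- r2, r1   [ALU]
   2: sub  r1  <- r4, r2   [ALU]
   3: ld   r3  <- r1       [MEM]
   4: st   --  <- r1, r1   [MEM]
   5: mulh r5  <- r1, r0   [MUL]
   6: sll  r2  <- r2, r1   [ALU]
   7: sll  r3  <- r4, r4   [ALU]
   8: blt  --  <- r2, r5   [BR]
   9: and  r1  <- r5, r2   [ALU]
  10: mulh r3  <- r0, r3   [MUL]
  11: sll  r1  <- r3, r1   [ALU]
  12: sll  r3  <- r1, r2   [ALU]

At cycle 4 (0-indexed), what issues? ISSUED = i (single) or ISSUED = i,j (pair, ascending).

#0 head=0: blt.BR/and.ALU i0+i1 2-wide
#1 head=2: sub.ALU i2 RAW r1
#2 head=3: ld.MEM i3 no-port MEM/MEM
#3 head=4: st.MEM i4 no-port MEM/MUL
#4 head=5: mulh.MUL/sll.ALU i5+i6 2-wide
#5 head=7: sll.ALU/blt.BR i7+i8 2-wide
#6 head=9: and.ALU/mulh.MUL i9+i10 2-wide
#7 head=11: sll.ALU i11 RAW r1
#8 head=12: sll.ALU i12 tail

ISSUED = 5,6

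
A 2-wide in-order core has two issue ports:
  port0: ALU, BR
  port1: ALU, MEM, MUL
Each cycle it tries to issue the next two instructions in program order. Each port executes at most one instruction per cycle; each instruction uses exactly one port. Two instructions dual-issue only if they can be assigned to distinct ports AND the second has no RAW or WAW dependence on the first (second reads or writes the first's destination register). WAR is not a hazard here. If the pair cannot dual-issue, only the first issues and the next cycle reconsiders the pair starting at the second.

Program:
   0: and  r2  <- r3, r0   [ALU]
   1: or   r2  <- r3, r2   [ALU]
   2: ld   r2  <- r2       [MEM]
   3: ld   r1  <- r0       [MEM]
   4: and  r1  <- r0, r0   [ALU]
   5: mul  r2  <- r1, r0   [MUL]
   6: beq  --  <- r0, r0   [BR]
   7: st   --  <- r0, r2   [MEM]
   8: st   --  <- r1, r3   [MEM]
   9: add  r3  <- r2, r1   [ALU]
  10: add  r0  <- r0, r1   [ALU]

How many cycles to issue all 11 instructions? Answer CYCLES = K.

CYCLES = 9

[0] i0  and  -- RAW+WAW r2
[1] i1  or  -- RAW+WAW r2
[2] i2  ld  -- no-port MEM/MEM
[3] i3  ld  -- WAW r1
[4] i4  and  -- RAW r1
[5] i5/i6  mul/beq  -- 2-wide
[6] i7  st  -- no-port MEM/MEM
[7] i8/i9  st/add  -- 2-wide
[8] i10  add  -- tail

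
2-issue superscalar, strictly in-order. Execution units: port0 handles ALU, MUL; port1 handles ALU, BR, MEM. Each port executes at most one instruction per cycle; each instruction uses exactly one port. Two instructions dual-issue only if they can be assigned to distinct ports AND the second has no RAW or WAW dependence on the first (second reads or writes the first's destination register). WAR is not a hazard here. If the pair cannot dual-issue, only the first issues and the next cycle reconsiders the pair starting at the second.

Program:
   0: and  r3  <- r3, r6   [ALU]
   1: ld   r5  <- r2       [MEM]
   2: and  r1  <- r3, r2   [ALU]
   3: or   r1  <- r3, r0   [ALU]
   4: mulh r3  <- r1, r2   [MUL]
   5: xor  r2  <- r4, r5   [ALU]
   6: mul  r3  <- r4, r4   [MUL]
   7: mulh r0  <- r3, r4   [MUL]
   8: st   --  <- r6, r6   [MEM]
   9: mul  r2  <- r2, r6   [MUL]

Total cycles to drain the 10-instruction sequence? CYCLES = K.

CYCLES = 7

#0 head=0: and+ld i0&i1 pair
#1 head=2: and i2 WAW r1
#2 head=3: or i3 RAW r1
#3 head=4: mulh+xor i4&i5 pair
#4 head=6: mul i6 no-port MUL/MUL
#5 head=7: mulh+st i7&i8 pair
#6 head=9: mul i9 tail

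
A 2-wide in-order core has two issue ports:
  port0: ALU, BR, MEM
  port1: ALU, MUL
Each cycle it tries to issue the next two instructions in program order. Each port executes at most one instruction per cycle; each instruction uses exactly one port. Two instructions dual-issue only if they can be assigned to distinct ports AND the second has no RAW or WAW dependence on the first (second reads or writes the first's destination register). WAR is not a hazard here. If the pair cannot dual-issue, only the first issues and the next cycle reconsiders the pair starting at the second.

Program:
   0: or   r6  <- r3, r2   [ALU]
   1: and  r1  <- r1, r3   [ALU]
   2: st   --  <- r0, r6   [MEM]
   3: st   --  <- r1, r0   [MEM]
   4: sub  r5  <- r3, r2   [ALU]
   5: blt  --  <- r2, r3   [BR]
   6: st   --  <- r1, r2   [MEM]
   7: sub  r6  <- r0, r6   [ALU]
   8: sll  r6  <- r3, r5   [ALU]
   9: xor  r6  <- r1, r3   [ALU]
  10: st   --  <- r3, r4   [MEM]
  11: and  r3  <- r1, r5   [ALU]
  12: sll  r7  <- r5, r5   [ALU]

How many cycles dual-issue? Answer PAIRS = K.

PAIRS = 5

c0: i0+i1 or+and  dual
c1: i2 st  no-port MEM/MEM
c2: i3+i4 st+sub  dual
c3: i5 blt  no-port BR/MEM
c4: i6+i7 st+sub  dual
c5: i8 sll  WAW r6
c6: i9+i10 xor+st  dual
c7: i11+i12 and+sll  dual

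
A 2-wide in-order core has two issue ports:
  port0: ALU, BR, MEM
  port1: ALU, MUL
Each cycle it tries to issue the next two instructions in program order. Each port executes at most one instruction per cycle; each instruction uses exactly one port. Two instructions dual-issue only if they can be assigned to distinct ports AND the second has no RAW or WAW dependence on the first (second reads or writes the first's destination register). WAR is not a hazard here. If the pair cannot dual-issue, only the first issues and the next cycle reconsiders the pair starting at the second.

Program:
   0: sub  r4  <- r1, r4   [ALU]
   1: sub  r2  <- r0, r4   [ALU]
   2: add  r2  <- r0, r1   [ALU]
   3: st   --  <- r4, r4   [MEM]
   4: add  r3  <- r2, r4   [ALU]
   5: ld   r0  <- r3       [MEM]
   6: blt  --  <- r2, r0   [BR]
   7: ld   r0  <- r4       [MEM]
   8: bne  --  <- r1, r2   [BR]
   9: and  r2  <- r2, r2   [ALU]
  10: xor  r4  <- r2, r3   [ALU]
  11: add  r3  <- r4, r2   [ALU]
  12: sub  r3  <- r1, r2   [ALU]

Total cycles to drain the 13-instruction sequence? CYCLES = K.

[0] i0  sub  -- RAW r4
[1] i1  sub  -- WAW r2
[2] i2+i3  add+st  -- 2-wide
[3] i4  add  -- RAW r3
[4] i5  ld  -- no-port MEM/BR
[5] i6  blt  -- no-port BR/MEM
[6] i7  ld  -- no-port MEM/BR
[7] i8+i9  bne+and  -- 2-wide
[8] i10  xor  -- RAW r4
[9] i11  add  -- WAW r3
[10] i12  sub  -- tail

CYCLES = 11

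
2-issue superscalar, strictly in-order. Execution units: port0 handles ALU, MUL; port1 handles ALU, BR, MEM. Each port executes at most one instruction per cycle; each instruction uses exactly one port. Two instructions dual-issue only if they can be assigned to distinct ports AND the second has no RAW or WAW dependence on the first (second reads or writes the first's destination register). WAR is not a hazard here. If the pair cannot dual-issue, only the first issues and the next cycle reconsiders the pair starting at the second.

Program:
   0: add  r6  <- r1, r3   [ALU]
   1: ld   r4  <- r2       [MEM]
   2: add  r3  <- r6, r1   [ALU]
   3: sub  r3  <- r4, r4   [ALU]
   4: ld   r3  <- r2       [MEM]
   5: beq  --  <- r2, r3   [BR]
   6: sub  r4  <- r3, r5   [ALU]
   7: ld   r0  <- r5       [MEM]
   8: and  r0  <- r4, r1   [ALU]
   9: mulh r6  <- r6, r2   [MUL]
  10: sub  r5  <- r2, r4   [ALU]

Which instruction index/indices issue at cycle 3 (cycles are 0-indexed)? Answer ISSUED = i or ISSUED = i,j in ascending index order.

ISSUED = 4

0. add.ALU;ld.MEM @i0&i1  | dual
1. add.ALU @i2  | WAW r3
2. sub.ALU @i3  | WAW r3
3. ld.MEM @i4  | no-port MEM/BR
4. beq.BR;sub.ALU @i5&i6  | dual
5. ld.MEM @i7  | WAW r0
6. and.ALU;mulh.MUL @i8&i9  | dual
7. sub.ALU @i10  | tail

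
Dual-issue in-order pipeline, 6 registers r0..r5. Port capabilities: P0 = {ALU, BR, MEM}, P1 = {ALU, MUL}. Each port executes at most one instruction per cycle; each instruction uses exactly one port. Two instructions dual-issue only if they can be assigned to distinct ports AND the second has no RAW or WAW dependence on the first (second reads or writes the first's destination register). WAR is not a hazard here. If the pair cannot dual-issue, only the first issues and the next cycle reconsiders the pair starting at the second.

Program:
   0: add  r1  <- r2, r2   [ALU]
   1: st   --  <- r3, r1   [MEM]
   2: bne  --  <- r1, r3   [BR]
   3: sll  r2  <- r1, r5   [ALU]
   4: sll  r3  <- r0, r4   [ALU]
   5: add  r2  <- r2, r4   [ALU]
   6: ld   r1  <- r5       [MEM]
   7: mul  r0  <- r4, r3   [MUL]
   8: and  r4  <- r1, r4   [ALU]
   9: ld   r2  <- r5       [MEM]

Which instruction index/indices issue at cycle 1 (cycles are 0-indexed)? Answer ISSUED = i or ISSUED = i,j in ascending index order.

  cy0 -> i0 (add.ALU) RAW r1
  cy1 -> i1 (st.MEM) no-port MEM/BR
  cy2 -> i2/i3 (bne.BR sll.ALU) pair
  cy3 -> i4/i5 (sll.ALU add.ALU) pair
  cy4 -> i6/i7 (ld.MEM mul.MUL) pair
  cy5 -> i8/i9 (and.ALU ld.MEM) pair

ISSUED = 1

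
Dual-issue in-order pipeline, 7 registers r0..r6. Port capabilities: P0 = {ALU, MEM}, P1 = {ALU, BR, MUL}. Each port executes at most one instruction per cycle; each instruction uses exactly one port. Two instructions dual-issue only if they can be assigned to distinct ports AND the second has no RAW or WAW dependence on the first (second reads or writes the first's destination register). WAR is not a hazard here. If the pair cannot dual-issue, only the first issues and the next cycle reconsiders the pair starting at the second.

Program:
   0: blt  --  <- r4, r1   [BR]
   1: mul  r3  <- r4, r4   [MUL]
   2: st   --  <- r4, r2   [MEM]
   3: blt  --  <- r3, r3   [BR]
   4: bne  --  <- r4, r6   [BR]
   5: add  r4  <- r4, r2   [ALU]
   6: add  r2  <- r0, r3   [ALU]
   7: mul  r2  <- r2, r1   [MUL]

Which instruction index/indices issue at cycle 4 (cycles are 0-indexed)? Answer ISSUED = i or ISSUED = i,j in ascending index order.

ISSUED = 6

#0 head=0: blt.BR i0 no-port BR/MUL
#1 head=1: mul.MUL+st.MEM i1/i2 dual
#2 head=3: blt.BR i3 no-port BR/BR
#3 head=4: bne.BR+add.ALU i4/i5 dual
#4 head=6: add.ALU i6 RAW+WAW r2
#5 head=7: mul.MUL i7 tail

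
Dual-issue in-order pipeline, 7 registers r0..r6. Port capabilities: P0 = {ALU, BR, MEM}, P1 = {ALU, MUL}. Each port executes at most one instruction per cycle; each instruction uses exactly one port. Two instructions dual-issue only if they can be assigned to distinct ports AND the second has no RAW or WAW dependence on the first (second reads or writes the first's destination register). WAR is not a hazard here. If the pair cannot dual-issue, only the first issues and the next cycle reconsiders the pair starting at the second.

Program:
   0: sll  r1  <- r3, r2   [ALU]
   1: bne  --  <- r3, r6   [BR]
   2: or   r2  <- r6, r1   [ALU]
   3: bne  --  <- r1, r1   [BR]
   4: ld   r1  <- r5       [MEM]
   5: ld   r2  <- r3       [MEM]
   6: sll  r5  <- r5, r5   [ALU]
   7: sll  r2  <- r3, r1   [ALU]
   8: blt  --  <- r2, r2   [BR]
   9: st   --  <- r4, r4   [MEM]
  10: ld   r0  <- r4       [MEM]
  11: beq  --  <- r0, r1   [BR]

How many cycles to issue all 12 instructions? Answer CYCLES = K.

CYCLES = 9

0. sll.ALU/bne.BR @i0&i1  | pair
1. or.ALU/bne.BR @i2&i3  | pair
2. ld.MEM @i4  | no-port MEM/MEM
3. ld.MEM/sll.ALU @i5&i6  | pair
4. sll.ALU @i7  | RAW r2
5. blt.BR @i8  | no-port BR/MEM
6. st.MEM @i9  | no-port MEM/MEM
7. ld.MEM @i10  | no-port MEM/BR
8. beq.BR @i11  | tail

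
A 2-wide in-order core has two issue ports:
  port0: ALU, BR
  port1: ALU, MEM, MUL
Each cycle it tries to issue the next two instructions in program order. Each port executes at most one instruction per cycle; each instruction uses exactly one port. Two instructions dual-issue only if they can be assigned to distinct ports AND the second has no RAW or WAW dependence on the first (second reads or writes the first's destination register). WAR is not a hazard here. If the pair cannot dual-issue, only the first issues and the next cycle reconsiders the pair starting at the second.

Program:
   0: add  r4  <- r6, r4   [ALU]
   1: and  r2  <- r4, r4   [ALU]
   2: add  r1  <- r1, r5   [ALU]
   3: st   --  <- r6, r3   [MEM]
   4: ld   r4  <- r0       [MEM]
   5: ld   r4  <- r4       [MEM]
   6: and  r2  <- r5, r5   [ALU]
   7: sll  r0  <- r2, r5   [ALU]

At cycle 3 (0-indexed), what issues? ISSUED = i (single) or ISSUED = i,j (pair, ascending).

ISSUED = 4

t=0 i0:add ; RAW r4
t=1 i1+i2:and+add ; 2-wide
t=2 i3:st ; no-port MEM/MEM
t=3 i4:ld ; no-port MEM/MEM
t=4 i5+i6:ld+and ; 2-wide
t=5 i7:sll ; tail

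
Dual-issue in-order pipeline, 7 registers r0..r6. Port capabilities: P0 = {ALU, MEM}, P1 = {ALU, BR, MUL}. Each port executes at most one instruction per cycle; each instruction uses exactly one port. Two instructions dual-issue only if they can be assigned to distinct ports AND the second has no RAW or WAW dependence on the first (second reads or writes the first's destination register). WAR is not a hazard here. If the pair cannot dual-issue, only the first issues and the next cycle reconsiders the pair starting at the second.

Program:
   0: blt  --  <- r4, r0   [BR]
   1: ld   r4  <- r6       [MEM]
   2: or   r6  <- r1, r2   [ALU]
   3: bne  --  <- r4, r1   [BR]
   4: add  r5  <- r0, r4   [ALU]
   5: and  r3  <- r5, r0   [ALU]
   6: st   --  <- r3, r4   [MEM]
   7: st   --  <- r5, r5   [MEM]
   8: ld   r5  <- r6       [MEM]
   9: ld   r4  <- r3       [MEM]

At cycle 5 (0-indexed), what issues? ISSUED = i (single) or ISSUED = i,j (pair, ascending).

[0] i0&i1  blt ld  -- pair
[1] i2&i3  or bne  -- pair
[2] i4  add  -- RAW r5
[3] i5  and  -- RAW r3
[4] i6  st  -- no-port MEM/MEM
[5] i7  st  -- no-port MEM/MEM
[6] i8  ld  -- no-port MEM/MEM
[7] i9  ld  -- tail

ISSUED = 7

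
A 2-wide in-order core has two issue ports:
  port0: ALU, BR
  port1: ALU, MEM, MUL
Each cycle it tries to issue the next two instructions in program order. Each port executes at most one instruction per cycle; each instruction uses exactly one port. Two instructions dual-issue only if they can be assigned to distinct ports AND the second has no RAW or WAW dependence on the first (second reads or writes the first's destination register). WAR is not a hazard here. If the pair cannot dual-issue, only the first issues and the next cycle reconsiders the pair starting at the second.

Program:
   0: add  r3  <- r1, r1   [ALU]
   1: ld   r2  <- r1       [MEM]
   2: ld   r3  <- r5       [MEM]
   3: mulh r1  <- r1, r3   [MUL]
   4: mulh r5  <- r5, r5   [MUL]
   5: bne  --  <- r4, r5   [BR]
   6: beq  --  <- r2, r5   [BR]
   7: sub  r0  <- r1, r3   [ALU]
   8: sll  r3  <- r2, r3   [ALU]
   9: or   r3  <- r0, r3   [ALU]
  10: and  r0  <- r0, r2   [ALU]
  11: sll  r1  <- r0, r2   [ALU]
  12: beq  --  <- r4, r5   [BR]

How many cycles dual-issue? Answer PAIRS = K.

[0] i0&i1  add.ALU;ld.MEM  -- dual
[1] i2  ld.MEM  -- no-port MEM/MUL
[2] i3  mulh.MUL  -- no-port MUL/MUL
[3] i4  mulh.MUL  -- RAW r5
[4] i5  bne.BR  -- no-port BR/BR
[5] i6&i7  beq.BR;sub.ALU  -- dual
[6] i8  sll.ALU  -- RAW+WAW r3
[7] i9&i10  or.ALU;and.ALU  -- dual
[8] i11&i12  sll.ALU;beq.BR  -- dual

PAIRS = 4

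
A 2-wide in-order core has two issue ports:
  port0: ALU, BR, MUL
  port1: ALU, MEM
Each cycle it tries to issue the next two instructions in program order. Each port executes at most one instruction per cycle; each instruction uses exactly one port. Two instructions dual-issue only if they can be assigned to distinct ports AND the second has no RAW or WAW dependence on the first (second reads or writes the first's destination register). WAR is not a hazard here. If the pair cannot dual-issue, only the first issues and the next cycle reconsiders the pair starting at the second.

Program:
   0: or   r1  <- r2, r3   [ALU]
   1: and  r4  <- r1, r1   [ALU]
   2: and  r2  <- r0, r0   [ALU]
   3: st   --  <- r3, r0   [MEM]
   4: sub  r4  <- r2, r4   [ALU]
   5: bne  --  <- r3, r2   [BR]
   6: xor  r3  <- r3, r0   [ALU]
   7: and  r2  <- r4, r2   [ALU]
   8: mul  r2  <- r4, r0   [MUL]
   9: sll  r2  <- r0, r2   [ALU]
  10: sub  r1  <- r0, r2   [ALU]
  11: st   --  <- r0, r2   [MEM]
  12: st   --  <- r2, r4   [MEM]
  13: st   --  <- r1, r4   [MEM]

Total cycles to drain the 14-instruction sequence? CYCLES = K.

CYCLES = 10

  cy0 -> i0 (or.ALU) RAW r1
  cy1 -> i1+i2 (and.ALU/and.ALU) pair
  cy2 -> i3+i4 (st.MEM/sub.ALU) pair
  cy3 -> i5+i6 (bne.BR/xor.ALU) pair
  cy4 -> i7 (and.ALU) WAW r2
  cy5 -> i8 (mul.MUL) RAW+WAW r2
  cy6 -> i9 (sll.ALU) RAW r2
  cy7 -> i10+i11 (sub.ALU/st.MEM) pair
  cy8 -> i12 (st.MEM) no-port MEM/MEM
  cy9 -> i13 (st.MEM) tail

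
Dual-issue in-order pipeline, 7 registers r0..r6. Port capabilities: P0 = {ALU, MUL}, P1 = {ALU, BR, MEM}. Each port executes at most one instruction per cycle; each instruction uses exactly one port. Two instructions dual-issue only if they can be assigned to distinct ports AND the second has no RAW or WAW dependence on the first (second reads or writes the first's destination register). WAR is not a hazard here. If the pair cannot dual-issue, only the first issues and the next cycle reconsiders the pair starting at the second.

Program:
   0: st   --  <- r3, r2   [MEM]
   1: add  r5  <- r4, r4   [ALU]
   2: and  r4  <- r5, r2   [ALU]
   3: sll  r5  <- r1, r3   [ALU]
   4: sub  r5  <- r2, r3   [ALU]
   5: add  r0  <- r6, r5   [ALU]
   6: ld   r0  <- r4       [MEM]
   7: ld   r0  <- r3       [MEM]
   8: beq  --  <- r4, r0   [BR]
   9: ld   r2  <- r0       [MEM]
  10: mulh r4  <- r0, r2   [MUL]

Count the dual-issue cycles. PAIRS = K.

PAIRS = 2

t=0 i0,i1:st/add ; dual
t=1 i2,i3:and/sll ; dual
t=2 i4:sub ; RAW r5
t=3 i5:add ; WAW r0
t=4 i6:ld ; no-port MEM/MEM
t=5 i7:ld ; no-port MEM/BR
t=6 i8:beq ; no-port BR/MEM
t=7 i9:ld ; RAW r2
t=8 i10:mulh ; tail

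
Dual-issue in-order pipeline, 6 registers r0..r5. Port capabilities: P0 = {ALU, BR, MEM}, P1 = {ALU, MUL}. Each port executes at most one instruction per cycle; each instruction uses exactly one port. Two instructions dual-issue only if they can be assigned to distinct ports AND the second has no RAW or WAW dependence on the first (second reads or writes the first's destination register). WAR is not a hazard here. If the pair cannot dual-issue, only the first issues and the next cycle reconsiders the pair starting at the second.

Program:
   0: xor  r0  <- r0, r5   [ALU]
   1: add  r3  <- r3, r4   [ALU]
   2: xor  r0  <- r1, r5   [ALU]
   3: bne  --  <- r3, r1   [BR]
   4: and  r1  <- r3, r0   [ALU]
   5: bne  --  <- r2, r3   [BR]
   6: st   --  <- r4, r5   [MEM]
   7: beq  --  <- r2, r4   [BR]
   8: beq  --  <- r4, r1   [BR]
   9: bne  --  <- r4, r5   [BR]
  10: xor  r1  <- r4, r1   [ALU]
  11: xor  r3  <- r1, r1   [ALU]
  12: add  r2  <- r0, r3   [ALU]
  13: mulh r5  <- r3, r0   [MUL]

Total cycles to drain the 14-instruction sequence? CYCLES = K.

t=0 i0,i1:xor add ; pair
t=1 i2,i3:xor bne ; pair
t=2 i4,i5:and bne ; pair
t=3 i6:st ; no-port MEM/BR
t=4 i7:beq ; no-port BR/BR
t=5 i8:beq ; no-port BR/BR
t=6 i9,i10:bne xor ; pair
t=7 i11:xor ; RAW r3
t=8 i12,i13:add mulh ; pair

CYCLES = 9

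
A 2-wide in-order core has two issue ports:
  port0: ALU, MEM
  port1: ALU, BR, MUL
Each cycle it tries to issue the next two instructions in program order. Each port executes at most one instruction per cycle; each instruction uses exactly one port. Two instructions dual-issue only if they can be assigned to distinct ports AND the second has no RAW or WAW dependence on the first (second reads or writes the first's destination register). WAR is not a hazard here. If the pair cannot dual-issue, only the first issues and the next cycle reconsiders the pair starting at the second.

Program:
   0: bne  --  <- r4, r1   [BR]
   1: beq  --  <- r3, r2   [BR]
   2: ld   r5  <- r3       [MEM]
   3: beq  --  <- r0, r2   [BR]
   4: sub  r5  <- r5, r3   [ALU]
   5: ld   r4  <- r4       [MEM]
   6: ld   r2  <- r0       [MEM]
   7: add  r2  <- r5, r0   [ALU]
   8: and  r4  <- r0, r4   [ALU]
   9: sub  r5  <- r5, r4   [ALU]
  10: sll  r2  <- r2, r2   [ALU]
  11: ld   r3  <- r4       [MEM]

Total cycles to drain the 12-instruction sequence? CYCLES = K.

0. bne.BR @i0  | no-port BR/BR
1. beq.BR/ld.MEM @i1,i2  | dual
2. beq.BR/sub.ALU @i3,i4  | dual
3. ld.MEM @i5  | no-port MEM/MEM
4. ld.MEM @i6  | WAW r2
5. add.ALU/and.ALU @i7,i8  | dual
6. sub.ALU/sll.ALU @i9,i10  | dual
7. ld.MEM @i11  | tail

CYCLES = 8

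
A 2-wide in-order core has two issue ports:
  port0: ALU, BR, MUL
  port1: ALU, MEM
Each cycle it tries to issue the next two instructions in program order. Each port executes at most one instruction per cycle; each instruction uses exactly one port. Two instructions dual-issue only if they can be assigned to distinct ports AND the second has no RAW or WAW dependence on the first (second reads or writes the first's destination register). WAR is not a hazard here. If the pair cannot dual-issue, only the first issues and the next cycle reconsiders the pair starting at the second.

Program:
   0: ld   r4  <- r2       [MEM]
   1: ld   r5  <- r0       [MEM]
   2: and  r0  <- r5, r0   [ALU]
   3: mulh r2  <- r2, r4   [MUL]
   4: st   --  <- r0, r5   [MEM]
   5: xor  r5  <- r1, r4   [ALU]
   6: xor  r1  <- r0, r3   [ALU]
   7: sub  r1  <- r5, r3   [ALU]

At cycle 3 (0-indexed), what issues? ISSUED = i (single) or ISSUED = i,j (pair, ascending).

t=0 i0:ld.MEM ; no-port MEM/MEM
t=1 i1:ld.MEM ; RAW r5
t=2 i2/i3:and.ALU+mulh.MUL ; pair
t=3 i4/i5:st.MEM+xor.ALU ; pair
t=4 i6:xor.ALU ; WAW r1
t=5 i7:sub.ALU ; tail

ISSUED = 4,5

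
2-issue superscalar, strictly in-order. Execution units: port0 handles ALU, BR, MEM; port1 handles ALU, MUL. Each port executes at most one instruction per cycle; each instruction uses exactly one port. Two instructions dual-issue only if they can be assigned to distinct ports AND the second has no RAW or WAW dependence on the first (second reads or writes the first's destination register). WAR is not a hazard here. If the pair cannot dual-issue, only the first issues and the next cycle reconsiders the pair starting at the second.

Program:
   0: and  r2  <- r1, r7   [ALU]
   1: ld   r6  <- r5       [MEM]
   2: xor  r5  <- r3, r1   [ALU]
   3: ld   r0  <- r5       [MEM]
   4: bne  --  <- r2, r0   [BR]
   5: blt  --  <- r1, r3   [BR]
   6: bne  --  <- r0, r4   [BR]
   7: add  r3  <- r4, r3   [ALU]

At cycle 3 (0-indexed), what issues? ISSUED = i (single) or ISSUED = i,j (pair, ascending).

0. and.ALU/ld.MEM @i0,i1  | 2-wide
1. xor.ALU @i2  | RAW r5
2. ld.MEM @i3  | no-port MEM/BR
3. bne.BR @i4  | no-port BR/BR
4. blt.BR @i5  | no-port BR/BR
5. bne.BR/add.ALU @i6,i7  | 2-wide

ISSUED = 4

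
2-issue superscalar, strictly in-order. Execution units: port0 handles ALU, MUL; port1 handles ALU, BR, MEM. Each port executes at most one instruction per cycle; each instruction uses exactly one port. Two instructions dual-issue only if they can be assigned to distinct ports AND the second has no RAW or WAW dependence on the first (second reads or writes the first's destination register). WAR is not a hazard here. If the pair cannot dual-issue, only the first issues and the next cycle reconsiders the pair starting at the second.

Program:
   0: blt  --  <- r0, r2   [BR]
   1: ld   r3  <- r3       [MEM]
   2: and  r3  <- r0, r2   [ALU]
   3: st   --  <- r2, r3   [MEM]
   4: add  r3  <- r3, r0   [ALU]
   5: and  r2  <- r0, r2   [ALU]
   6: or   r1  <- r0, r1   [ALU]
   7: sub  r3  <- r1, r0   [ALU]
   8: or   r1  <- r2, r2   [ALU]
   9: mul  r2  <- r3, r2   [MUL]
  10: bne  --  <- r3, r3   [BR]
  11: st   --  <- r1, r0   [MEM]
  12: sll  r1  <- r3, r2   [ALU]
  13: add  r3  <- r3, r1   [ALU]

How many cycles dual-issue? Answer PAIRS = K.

PAIRS = 5

t=0 i0:blt ; no-port BR/MEM
t=1 i1:ld ; WAW r3
t=2 i2:and ; RAW r3
t=3 i3,i4:st/add ; pair
t=4 i5,i6:and/or ; pair
t=5 i7,i8:sub/or ; pair
t=6 i9,i10:mul/bne ; pair
t=7 i11,i12:st/sll ; pair
t=8 i13:add ; tail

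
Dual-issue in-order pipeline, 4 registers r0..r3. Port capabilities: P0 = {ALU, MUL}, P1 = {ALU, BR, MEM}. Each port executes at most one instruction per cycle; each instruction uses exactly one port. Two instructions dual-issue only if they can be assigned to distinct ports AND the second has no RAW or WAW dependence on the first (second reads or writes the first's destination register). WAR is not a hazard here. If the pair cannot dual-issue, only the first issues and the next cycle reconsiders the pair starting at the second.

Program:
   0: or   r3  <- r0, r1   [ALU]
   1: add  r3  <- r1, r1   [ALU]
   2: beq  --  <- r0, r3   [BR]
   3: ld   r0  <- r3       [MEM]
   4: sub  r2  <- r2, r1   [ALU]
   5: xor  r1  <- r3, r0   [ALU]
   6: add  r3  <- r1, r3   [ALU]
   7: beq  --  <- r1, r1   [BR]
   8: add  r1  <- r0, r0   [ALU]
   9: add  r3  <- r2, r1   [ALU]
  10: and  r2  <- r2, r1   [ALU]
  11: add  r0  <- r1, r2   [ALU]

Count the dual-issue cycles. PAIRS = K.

#0 head=0: or i0 WAW r3
#1 head=1: add i1 RAW r3
#2 head=2: beq i2 no-port BR/MEM
#3 head=3: ld+sub i3,i4 dual
#4 head=5: xor i5 RAW r1
#5 head=6: add+beq i6,i7 dual
#6 head=8: add i8 RAW r1
#7 head=9: add+and i9,i10 dual
#8 head=11: add i11 tail

PAIRS = 3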